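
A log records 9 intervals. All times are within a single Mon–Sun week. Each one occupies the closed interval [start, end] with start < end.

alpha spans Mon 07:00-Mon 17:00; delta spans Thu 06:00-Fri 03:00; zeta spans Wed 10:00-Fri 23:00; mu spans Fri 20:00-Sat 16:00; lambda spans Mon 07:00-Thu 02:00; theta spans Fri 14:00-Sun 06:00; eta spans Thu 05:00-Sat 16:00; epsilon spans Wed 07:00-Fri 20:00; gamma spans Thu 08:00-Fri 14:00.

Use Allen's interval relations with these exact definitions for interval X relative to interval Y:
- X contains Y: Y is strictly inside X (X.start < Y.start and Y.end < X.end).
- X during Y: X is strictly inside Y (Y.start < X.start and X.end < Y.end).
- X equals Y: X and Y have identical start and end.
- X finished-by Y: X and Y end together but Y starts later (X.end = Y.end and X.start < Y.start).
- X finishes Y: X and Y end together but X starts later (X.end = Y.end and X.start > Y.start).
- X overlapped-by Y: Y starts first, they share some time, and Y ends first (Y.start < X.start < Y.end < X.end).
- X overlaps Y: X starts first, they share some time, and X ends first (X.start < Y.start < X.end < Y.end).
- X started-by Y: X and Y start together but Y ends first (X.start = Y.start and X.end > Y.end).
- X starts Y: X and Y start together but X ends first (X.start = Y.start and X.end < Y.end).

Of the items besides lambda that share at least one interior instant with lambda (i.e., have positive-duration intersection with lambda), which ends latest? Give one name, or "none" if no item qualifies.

Target lambda = [Mon 07:00, Thu 02:00].
alpha [Mon 07:00, Mon 17:00] → starts → candidate.
delta [Thu 06:00, Fri 03:00] → after → excluded.
epsilon [Wed 07:00, Fri 20:00] → overlapped-by → candidate.
eta [Thu 05:00, Sat 16:00] → after → excluded.
gamma [Thu 08:00, Fri 14:00] → after → excluded.
mu [Fri 20:00, Sat 16:00] → after → excluded.
theta [Fri 14:00, Sun 06:00] → after → excluded.
zeta [Wed 10:00, Fri 23:00] → overlapped-by → candidate.
Among candidates, latest end is Fri 23:00 → zeta.

zeta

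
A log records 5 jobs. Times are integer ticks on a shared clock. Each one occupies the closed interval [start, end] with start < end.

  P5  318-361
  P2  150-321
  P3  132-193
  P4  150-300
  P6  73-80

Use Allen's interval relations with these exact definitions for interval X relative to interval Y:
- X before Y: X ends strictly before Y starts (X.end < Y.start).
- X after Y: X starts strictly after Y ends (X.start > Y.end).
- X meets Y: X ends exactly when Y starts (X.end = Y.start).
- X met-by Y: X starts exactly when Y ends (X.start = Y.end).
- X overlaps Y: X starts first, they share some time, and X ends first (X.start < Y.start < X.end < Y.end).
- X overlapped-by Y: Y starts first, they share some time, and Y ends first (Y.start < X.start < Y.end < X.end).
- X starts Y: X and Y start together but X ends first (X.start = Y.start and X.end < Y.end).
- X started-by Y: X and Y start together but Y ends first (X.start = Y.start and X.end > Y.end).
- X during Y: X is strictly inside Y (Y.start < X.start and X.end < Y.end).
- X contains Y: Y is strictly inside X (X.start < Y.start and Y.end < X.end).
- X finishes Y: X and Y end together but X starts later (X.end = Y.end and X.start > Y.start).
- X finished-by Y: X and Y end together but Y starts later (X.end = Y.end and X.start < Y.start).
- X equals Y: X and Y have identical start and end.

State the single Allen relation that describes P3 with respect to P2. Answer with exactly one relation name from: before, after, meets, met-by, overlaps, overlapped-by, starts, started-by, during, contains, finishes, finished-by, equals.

overlaps

P3 = [132, 193]; P2 = [150, 321].
Compare endpoints: P3.start < P2.start, P3.start < P2.end, P3.end > P2.start, P3.end < P2.end.
That pattern is 'overlaps'.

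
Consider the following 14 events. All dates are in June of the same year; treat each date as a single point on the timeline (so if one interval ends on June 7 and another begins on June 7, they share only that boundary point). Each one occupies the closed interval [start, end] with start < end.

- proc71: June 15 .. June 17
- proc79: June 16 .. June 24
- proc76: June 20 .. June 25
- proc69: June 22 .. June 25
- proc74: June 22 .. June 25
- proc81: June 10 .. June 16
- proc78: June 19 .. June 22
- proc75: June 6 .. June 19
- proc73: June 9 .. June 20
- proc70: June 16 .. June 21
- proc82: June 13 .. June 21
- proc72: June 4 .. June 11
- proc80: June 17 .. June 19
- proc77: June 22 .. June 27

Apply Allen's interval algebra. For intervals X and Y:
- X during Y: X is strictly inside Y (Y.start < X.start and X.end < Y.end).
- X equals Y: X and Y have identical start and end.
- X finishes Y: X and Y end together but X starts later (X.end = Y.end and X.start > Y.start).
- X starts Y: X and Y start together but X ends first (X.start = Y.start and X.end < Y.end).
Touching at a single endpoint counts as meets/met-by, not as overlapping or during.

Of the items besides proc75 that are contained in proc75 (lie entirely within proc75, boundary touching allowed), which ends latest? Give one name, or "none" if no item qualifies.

Target proc75 = [June 6, June 19].
proc69 [June 22, June 25] → after → excluded.
proc70 [June 16, June 21] → overlapped-by → excluded.
proc71 [June 15, June 17] → during → candidate.
proc72 [June 4, June 11] → overlaps → excluded.
proc73 [June 9, June 20] → overlapped-by → excluded.
proc74 [June 22, June 25] → after → excluded.
proc76 [June 20, June 25] → after → excluded.
proc77 [June 22, June 27] → after → excluded.
proc78 [June 19, June 22] → met-by → excluded.
proc79 [June 16, June 24] → overlapped-by → excluded.
proc80 [June 17, June 19] → finishes → candidate.
proc81 [June 10, June 16] → during → candidate.
proc82 [June 13, June 21] → overlapped-by → excluded.
Among candidates, latest end is June 19 → proc80.

proc80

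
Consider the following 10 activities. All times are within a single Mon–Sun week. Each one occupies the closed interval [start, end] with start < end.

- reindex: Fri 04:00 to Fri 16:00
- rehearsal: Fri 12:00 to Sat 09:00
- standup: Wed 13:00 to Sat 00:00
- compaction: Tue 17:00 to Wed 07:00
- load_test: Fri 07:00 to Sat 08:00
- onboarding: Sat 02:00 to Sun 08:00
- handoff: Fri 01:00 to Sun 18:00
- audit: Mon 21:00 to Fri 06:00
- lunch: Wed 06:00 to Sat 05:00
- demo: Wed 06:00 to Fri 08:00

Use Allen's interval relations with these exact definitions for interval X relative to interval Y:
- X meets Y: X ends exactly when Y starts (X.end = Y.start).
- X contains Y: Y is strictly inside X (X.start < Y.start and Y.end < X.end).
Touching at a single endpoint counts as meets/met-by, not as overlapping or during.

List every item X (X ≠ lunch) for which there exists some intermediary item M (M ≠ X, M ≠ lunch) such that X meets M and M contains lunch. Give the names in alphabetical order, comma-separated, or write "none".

Target lunch = [Wed 06:00, Sat 05:00].
Intermediaries M with M contains lunch: none.
Union: none.

none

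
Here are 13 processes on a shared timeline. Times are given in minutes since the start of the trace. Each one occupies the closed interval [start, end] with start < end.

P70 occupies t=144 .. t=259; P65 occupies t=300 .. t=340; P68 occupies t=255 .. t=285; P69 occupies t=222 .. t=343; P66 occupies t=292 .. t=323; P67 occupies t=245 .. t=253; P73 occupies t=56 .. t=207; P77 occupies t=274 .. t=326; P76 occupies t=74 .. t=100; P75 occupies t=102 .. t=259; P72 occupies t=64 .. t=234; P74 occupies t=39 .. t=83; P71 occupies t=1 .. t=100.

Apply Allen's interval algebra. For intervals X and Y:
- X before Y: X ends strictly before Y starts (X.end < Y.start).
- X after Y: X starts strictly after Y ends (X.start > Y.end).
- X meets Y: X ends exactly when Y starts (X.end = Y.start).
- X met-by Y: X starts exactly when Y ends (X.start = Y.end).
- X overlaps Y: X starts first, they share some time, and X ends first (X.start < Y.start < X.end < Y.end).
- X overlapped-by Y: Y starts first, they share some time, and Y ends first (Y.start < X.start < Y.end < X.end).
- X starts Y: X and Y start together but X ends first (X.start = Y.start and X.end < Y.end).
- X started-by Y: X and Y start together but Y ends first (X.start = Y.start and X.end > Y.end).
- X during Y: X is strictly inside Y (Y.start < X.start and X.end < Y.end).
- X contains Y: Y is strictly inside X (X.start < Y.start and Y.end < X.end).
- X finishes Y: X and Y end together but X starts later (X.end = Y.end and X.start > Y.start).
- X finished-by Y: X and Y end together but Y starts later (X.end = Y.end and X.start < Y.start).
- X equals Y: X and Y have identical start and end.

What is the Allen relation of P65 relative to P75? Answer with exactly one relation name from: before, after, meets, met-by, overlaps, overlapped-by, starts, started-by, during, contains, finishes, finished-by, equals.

P65 = [t=300, t=340]; P75 = [t=102, t=259].
Compare endpoints: P65.start > P75.start, P65.start > P75.end, P65.end > P75.start, P65.end > P75.end.
That pattern is 'after'.

after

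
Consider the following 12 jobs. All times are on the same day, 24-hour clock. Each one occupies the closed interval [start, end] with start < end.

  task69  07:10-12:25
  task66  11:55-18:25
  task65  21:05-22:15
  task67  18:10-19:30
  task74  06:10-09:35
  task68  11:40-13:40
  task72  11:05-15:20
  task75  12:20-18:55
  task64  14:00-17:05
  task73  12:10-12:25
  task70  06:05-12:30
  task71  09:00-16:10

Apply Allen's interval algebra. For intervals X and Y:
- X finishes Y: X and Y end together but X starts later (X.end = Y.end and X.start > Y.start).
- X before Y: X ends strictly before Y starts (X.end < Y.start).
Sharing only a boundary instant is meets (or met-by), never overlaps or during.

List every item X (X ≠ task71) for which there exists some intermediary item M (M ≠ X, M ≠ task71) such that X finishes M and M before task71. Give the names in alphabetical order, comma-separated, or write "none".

Target task71 = [09:00, 16:10].
Intermediaries M with M before task71: none.
Union: none.

none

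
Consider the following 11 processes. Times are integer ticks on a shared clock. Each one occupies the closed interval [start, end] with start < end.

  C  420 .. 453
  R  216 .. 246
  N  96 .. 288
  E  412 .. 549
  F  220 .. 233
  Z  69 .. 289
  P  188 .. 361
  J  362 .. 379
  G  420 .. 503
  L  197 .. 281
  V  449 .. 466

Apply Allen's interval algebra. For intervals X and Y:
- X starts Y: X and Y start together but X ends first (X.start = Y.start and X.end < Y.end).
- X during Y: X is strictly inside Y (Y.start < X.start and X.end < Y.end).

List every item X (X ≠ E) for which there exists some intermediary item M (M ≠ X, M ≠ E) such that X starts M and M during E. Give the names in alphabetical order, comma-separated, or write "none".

Target E = [412, 549].
Intermediaries M with M during E: C, G, V.
Via C — items with X starts C: none.
Via G — items with X starts G: C.
Via V — items with X starts V: none.
Union: C.

C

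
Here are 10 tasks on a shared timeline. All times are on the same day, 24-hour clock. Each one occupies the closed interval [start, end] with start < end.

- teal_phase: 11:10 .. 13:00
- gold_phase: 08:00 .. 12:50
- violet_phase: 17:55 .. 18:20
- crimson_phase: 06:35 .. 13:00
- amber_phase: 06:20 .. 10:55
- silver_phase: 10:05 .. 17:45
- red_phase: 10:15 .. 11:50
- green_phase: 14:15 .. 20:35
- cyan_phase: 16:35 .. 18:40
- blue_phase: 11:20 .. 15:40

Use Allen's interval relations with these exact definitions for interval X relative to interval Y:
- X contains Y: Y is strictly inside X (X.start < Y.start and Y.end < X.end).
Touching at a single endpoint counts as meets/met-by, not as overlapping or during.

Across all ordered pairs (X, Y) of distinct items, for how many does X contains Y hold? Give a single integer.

9

Checking all 90 ordered pairs for relation 'contains'; matching pairs in alphabetical order:
(crimson_phase, gold_phase): crimson_phase contains gold_phase ✓
(crimson_phase, red_phase): crimson_phase contains red_phase ✓
(cyan_phase, violet_phase): cyan_phase contains violet_phase ✓
(gold_phase, red_phase): gold_phase contains red_phase ✓
(green_phase, cyan_phase): green_phase contains cyan_phase ✓
(green_phase, violet_phase): green_phase contains violet_phase ✓
(silver_phase, blue_phase): silver_phase contains blue_phase ✓
(silver_phase, red_phase): silver_phase contains red_phase ✓
(silver_phase, teal_phase): silver_phase contains teal_phase ✓
Count: 9.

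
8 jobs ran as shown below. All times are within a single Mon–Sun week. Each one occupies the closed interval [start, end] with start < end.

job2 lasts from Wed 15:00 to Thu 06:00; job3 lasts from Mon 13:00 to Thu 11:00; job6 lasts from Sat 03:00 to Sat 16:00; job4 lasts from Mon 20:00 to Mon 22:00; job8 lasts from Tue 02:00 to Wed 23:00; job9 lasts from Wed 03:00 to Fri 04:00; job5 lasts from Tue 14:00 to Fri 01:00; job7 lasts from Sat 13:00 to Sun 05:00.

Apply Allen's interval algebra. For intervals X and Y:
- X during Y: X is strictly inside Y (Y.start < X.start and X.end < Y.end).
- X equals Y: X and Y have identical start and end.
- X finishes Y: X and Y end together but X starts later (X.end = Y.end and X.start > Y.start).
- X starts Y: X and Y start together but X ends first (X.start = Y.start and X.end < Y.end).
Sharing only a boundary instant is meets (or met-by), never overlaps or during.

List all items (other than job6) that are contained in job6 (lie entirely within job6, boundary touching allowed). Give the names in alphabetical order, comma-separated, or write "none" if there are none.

none

Target job6 = [Sat 03:00, Sat 16:00].
job2 [Wed 15:00, Thu 06:00] → before → no.
job3 [Mon 13:00, Thu 11:00] → before → no.
job4 [Mon 20:00, Mon 22:00] → before → no.
job5 [Tue 14:00, Fri 01:00] → before → no.
job7 [Sat 13:00, Sun 05:00] → overlapped-by → no.
job8 [Tue 02:00, Wed 23:00] → before → no.
job9 [Wed 03:00, Fri 04:00] → before → no.
Result: none.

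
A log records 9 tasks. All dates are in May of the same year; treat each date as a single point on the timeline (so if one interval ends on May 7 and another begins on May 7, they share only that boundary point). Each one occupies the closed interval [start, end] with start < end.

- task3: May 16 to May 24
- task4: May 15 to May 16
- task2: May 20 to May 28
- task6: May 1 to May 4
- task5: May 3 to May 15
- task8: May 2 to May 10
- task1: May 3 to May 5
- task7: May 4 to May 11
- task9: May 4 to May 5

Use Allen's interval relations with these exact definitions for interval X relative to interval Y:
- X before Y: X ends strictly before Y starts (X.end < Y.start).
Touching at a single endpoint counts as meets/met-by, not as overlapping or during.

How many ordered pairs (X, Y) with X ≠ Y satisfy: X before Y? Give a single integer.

18

Checking all 72 ordered pairs for relation 'before'; matching pairs in alphabetical order:
(task1, task2): task1 before task2 ✓
(task1, task3): task1 before task3 ✓
(task1, task4): task1 before task4 ✓
(task4, task2): task4 before task2 ✓
(task5, task2): task5 before task2 ✓
(task5, task3): task5 before task3 ✓
(task6, task2): task6 before task2 ✓
(task6, task3): task6 before task3 ✓
(task6, task4): task6 before task4 ✓
(task7, task2): task7 before task2 ✓
(task7, task3): task7 before task3 ✓
(task7, task4): task7 before task4 ✓
(task8, task2): task8 before task2 ✓
(task8, task3): task8 before task3 ✓
(task8, task4): task8 before task4 ✓
(task9, task2): task9 before task2 ✓
(task9, task3): task9 before task3 ✓
(task9, task4): task9 before task4 ✓
Count: 18.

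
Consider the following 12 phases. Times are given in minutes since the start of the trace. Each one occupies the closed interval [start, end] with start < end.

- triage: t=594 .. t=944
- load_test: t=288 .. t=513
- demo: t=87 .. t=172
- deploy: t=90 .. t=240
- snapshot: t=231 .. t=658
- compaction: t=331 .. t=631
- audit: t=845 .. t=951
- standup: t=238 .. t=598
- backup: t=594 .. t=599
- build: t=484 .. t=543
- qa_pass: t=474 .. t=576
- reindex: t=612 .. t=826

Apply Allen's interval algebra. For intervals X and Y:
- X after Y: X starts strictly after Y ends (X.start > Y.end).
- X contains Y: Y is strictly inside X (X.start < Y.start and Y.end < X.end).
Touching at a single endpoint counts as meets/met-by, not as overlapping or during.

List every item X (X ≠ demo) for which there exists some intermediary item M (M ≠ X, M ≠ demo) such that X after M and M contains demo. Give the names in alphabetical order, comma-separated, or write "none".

none

Target demo = [t=87, t=172].
Intermediaries M with M contains demo: none.
Union: none.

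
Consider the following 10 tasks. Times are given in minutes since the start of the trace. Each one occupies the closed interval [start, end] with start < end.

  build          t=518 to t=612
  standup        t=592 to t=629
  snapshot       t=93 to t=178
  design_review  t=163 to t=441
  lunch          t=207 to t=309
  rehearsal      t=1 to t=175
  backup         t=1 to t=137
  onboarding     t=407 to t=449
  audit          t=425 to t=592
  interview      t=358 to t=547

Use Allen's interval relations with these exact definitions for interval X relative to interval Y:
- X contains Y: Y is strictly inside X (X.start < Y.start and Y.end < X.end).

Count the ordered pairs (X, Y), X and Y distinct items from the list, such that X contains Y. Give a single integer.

2

Checking all 90 ordered pairs for relation 'contains'; matching pairs in alphabetical order:
(design_review, lunch): design_review contains lunch ✓
(interview, onboarding): interview contains onboarding ✓
Count: 2.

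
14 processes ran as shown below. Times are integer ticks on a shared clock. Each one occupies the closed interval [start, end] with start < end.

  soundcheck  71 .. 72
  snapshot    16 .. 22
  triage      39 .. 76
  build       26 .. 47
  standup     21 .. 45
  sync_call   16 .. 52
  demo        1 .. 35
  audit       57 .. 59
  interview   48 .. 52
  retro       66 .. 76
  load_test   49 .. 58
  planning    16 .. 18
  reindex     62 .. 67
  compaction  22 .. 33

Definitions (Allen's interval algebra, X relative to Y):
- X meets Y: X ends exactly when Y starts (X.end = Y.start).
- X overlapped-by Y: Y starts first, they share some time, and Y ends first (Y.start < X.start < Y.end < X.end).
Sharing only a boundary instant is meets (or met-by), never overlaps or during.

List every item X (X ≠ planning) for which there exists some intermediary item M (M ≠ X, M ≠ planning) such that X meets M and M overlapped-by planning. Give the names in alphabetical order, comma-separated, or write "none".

none

Target planning = [16, 18].
Intermediaries M with M overlapped-by planning: none.
Union: none.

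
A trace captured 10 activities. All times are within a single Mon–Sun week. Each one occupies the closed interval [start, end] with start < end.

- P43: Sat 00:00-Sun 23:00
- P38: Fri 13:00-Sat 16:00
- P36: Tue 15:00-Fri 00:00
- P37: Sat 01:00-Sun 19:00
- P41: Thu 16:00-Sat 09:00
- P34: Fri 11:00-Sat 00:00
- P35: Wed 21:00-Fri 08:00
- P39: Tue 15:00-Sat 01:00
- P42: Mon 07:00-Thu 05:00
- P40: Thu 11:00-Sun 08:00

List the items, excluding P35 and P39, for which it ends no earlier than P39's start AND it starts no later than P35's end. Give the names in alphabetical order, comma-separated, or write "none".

Conditions: its end is no earlier than P39's start (X.end >= Tue 15:00) AND its start is no later than P35's end (X.start <= Fri 08:00).
P34: end Sat 00:00 >= Tue 15:00? ✓; start Fri 11:00 <= Fri 08:00? ✗ → no.
P36: end Fri 00:00 >= Tue 15:00? ✓; start Tue 15:00 <= Fri 08:00? ✓ → yes.
P37: end Sun 19:00 >= Tue 15:00? ✓; start Sat 01:00 <= Fri 08:00? ✗ → no.
P38: end Sat 16:00 >= Tue 15:00? ✓; start Fri 13:00 <= Fri 08:00? ✗ → no.
P40: end Sun 08:00 >= Tue 15:00? ✓; start Thu 11:00 <= Fri 08:00? ✓ → yes.
P41: end Sat 09:00 >= Tue 15:00? ✓; start Thu 16:00 <= Fri 08:00? ✓ → yes.
P42: end Thu 05:00 >= Tue 15:00? ✓; start Mon 07:00 <= Fri 08:00? ✓ → yes.
P43: end Sun 23:00 >= Tue 15:00? ✓; start Sat 00:00 <= Fri 08:00? ✗ → no.
Result: P36, P40, P41, P42.

P36, P40, P41, P42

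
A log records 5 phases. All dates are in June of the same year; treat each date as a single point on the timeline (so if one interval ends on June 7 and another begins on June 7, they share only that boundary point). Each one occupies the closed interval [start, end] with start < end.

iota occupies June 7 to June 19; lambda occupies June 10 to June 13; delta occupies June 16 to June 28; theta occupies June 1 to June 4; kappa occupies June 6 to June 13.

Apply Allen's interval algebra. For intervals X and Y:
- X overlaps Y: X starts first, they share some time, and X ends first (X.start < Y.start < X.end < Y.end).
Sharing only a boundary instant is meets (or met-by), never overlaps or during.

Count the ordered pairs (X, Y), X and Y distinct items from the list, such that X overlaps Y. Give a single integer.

2

Checking all 20 ordered pairs for relation 'overlaps'; matching pairs in alphabetical order:
(iota, delta): iota overlaps delta ✓
(kappa, iota): kappa overlaps iota ✓
Count: 2.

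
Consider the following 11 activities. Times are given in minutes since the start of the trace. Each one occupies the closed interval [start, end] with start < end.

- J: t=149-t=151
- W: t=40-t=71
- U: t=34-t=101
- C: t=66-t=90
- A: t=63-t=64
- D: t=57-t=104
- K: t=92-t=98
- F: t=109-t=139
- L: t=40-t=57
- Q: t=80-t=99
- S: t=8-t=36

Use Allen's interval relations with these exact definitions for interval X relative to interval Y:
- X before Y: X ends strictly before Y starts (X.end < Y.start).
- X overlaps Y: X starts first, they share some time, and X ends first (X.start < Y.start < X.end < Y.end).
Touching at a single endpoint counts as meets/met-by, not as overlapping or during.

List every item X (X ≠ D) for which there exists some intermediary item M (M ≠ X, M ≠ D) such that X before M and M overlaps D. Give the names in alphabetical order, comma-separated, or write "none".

S

Target D = [t=57, t=104].
Intermediaries M with M overlaps D: U, W.
Via U — items with X before U: none.
Via W — items with X before W: S.
Union: S.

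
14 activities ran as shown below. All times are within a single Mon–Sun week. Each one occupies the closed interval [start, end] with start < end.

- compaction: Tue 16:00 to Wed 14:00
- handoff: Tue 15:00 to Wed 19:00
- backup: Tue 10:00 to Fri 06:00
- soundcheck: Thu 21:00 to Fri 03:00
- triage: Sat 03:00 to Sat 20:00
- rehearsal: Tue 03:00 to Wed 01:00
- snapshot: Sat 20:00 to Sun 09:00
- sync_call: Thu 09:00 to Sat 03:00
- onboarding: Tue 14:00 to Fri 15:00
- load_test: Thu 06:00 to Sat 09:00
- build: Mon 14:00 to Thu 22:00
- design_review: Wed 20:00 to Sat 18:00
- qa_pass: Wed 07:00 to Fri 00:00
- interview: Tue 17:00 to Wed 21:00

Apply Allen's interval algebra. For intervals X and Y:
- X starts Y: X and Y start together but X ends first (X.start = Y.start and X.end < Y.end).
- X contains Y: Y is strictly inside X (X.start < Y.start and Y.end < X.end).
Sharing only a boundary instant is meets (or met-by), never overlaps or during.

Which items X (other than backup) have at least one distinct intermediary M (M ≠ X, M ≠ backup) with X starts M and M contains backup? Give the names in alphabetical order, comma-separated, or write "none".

none

Target backup = [Tue 10:00, Fri 06:00].
Intermediaries M with M contains backup: none.
Union: none.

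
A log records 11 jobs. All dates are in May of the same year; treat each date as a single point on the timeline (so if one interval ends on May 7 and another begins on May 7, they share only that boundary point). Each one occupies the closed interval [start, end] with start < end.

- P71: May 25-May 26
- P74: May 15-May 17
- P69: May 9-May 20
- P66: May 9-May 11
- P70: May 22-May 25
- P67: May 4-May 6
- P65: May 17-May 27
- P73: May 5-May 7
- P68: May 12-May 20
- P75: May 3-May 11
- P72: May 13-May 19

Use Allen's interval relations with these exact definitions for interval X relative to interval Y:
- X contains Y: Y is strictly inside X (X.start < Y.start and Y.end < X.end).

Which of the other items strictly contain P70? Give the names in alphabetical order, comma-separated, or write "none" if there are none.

P65

Target P70 = [May 22, May 25].
P65 [May 17, May 27] → contains → yes.
P66 [May 9, May 11] → before → no.
P67 [May 4, May 6] → before → no.
P68 [May 12, May 20] → before → no.
P69 [May 9, May 20] → before → no.
P71 [May 25, May 26] → met-by → no.
P72 [May 13, May 19] → before → no.
P73 [May 5, May 7] → before → no.
P74 [May 15, May 17] → before → no.
P75 [May 3, May 11] → before → no.
Result: P65.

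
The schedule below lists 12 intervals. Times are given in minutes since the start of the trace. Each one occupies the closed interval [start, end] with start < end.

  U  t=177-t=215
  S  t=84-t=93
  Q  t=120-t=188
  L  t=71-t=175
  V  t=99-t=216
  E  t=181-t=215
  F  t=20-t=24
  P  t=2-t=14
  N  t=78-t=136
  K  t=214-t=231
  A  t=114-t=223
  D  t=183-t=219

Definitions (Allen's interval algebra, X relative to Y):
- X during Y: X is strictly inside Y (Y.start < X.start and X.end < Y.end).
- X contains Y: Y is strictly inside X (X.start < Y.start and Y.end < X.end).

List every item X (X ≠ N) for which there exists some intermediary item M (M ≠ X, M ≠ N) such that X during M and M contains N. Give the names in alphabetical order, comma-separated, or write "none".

S

Target N = [t=78, t=136].
Intermediaries M with M contains N: L.
Via L — items with X during L: S.
Union: S.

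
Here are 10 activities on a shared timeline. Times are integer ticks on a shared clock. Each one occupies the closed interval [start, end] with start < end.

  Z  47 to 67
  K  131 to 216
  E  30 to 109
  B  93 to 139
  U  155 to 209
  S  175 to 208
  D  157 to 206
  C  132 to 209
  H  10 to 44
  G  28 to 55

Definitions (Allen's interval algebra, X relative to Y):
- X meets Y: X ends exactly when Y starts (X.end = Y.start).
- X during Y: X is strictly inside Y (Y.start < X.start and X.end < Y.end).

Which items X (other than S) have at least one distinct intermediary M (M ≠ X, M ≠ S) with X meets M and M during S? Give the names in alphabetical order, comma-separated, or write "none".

none

Target S = [175, 208].
Intermediaries M with M during S: none.
Union: none.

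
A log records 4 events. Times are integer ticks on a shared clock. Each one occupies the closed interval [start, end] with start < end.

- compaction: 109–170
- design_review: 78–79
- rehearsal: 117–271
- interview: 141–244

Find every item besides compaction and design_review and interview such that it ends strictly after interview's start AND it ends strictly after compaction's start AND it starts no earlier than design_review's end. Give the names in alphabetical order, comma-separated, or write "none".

Conditions: its end is strictly after interview's start (X.end > 141) AND its end is strictly after compaction's start (X.end > 109) AND its start is no earlier than design_review's end (X.start >= 79).
rehearsal: end 271 > 141? ✓; end 271 > 109? ✓; start 117 >= 79? ✓ → yes.
Result: rehearsal.

rehearsal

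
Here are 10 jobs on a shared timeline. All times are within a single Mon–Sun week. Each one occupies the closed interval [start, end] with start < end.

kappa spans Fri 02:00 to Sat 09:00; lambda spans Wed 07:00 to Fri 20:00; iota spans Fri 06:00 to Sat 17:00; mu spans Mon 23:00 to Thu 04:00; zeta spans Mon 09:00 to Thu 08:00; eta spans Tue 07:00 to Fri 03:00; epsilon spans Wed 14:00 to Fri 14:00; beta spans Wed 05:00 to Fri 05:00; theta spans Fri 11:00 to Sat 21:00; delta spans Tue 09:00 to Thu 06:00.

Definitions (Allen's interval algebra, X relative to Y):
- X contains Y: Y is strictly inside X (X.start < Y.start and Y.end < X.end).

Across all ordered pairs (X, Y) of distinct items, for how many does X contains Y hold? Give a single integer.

4

Checking all 90 ordered pairs for relation 'contains'; matching pairs in alphabetical order:
(eta, delta): eta contains delta ✓
(lambda, epsilon): lambda contains epsilon ✓
(zeta, delta): zeta contains delta ✓
(zeta, mu): zeta contains mu ✓
Count: 4.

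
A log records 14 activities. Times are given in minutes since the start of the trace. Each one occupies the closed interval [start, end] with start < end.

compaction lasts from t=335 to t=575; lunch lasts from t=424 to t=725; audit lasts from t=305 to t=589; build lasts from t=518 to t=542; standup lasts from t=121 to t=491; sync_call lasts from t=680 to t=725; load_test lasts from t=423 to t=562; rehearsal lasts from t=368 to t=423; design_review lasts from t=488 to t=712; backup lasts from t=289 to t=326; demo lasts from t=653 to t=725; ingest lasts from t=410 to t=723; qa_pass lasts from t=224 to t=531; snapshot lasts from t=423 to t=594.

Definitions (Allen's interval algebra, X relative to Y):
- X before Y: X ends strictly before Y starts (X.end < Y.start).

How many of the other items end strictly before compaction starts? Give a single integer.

1

Target compaction = [t=335, t=575].
audit [t=305, t=589] → contains → no.
backup [t=289, t=326] → before → counts.
build [t=518, t=542] → during → no.
demo [t=653, t=725] → after → no.
design_review [t=488, t=712] → overlapped-by → no.
ingest [t=410, t=723] → overlapped-by → no.
load_test [t=423, t=562] → during → no.
lunch [t=424, t=725] → overlapped-by → no.
qa_pass [t=224, t=531] → overlaps → no.
rehearsal [t=368, t=423] → during → no.
snapshot [t=423, t=594] → overlapped-by → no.
standup [t=121, t=491] → overlaps → no.
sync_call [t=680, t=725] → after → no.
Total: 1.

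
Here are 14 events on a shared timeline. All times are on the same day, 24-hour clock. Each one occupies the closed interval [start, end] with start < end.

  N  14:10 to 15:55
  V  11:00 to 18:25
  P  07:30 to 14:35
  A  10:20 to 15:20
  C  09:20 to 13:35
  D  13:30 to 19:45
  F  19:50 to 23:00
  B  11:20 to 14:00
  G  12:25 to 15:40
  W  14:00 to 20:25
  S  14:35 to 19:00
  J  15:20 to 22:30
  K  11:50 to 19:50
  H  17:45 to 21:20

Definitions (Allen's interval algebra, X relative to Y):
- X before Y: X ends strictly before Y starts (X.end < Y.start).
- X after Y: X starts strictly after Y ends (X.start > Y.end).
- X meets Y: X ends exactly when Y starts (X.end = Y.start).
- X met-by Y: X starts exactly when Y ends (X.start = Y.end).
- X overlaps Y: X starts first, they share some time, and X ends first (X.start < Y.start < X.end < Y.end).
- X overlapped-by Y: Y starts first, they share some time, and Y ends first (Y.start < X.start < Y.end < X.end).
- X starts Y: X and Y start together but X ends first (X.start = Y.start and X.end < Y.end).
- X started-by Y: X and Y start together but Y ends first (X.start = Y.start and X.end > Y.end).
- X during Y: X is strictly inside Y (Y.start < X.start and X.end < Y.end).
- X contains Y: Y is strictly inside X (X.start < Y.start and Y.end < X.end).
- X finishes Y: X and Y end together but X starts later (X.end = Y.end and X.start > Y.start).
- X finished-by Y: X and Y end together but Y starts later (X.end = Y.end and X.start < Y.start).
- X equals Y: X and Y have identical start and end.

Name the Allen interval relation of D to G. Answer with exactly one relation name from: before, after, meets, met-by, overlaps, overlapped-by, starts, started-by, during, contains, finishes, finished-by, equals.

overlapped-by

D = [13:30, 19:45]; G = [12:25, 15:40].
Compare endpoints: D.start > G.start, D.start < G.end, D.end > G.start, D.end > G.end.
That pattern is 'overlapped-by'.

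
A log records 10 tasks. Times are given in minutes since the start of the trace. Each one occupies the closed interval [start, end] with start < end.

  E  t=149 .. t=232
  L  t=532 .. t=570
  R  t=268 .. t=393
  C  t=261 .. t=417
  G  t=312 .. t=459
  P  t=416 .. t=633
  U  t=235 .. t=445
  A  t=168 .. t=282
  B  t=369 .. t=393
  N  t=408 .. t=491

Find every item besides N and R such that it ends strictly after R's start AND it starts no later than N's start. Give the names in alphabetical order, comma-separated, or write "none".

A, B, C, G, U

Conditions: its end is strictly after R's start (X.end > t=268) AND its start is no later than N's start (X.start <= t=408).
A: end t=282 > t=268? ✓; start t=168 <= t=408? ✓ → yes.
B: end t=393 > t=268? ✓; start t=369 <= t=408? ✓ → yes.
C: end t=417 > t=268? ✓; start t=261 <= t=408? ✓ → yes.
E: end t=232 > t=268? ✗; start t=149 <= t=408? ✓ → no.
G: end t=459 > t=268? ✓; start t=312 <= t=408? ✓ → yes.
L: end t=570 > t=268? ✓; start t=532 <= t=408? ✗ → no.
P: end t=633 > t=268? ✓; start t=416 <= t=408? ✗ → no.
U: end t=445 > t=268? ✓; start t=235 <= t=408? ✓ → yes.
Result: A, B, C, G, U.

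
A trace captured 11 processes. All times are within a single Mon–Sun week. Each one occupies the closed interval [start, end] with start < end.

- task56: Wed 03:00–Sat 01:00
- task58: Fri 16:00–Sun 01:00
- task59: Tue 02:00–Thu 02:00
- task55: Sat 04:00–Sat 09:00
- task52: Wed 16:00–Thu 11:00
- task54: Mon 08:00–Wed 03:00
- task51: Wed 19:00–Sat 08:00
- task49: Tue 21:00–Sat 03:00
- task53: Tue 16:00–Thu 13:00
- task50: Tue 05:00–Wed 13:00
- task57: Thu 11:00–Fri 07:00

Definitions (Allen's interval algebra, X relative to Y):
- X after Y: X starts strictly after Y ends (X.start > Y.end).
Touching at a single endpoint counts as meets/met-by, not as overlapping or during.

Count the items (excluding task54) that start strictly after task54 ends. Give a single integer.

Target task54 = [Mon 08:00, Wed 03:00].
task49 [Tue 21:00, Sat 03:00] → overlapped-by → no.
task50 [Tue 05:00, Wed 13:00] → overlapped-by → no.
task51 [Wed 19:00, Sat 08:00] → after → counts.
task52 [Wed 16:00, Thu 11:00] → after → counts.
task53 [Tue 16:00, Thu 13:00] → overlapped-by → no.
task55 [Sat 04:00, Sat 09:00] → after → counts.
task56 [Wed 03:00, Sat 01:00] → met-by → no.
task57 [Thu 11:00, Fri 07:00] → after → counts.
task58 [Fri 16:00, Sun 01:00] → after → counts.
task59 [Tue 02:00, Thu 02:00] → overlapped-by → no.
Total: 5.

5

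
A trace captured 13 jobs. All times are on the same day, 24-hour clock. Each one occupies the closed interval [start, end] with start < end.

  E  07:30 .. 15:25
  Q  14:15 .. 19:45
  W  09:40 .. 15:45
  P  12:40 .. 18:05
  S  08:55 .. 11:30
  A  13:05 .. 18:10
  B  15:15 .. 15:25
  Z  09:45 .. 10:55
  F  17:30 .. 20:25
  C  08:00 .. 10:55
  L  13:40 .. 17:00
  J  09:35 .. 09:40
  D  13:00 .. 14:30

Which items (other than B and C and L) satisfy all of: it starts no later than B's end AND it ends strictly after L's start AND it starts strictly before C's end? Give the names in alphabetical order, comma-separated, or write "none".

E, W

Conditions: its start is no later than B's end (X.start <= 15:25) AND its end is strictly after L's start (X.end > 13:40) AND its start is strictly before C's end (X.start < 10:55).
A: start 13:05 <= 15:25? ✓; end 18:10 > 13:40? ✓; start 13:05 < 10:55? ✗ → no.
D: start 13:00 <= 15:25? ✓; end 14:30 > 13:40? ✓; start 13:00 < 10:55? ✗ → no.
E: start 07:30 <= 15:25? ✓; end 15:25 > 13:40? ✓; start 07:30 < 10:55? ✓ → yes.
F: start 17:30 <= 15:25? ✗; end 20:25 > 13:40? ✓; start 17:30 < 10:55? ✗ → no.
J: start 09:35 <= 15:25? ✓; end 09:40 > 13:40? ✗; start 09:35 < 10:55? ✓ → no.
P: start 12:40 <= 15:25? ✓; end 18:05 > 13:40? ✓; start 12:40 < 10:55? ✗ → no.
Q: start 14:15 <= 15:25? ✓; end 19:45 > 13:40? ✓; start 14:15 < 10:55? ✗ → no.
S: start 08:55 <= 15:25? ✓; end 11:30 > 13:40? ✗; start 08:55 < 10:55? ✓ → no.
W: start 09:40 <= 15:25? ✓; end 15:45 > 13:40? ✓; start 09:40 < 10:55? ✓ → yes.
Z: start 09:45 <= 15:25? ✓; end 10:55 > 13:40? ✗; start 09:45 < 10:55? ✓ → no.
Result: E, W.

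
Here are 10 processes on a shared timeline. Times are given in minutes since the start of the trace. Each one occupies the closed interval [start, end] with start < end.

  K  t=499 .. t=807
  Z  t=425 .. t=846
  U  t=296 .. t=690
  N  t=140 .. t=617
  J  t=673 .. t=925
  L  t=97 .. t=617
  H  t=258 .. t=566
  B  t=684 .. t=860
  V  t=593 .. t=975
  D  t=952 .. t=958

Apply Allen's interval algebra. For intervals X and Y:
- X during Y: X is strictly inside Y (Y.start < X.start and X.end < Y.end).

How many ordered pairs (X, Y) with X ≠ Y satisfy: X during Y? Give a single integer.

Checking all 90 ordered pairs for relation 'during'; matching pairs in alphabetical order:
(B, J): B during J ✓
(B, V): B during V ✓
(D, V): D during V ✓
(H, L): H during L ✓
(H, N): H during N ✓
(J, V): J during V ✓
(K, Z): K during Z ✓
Count: 7.

7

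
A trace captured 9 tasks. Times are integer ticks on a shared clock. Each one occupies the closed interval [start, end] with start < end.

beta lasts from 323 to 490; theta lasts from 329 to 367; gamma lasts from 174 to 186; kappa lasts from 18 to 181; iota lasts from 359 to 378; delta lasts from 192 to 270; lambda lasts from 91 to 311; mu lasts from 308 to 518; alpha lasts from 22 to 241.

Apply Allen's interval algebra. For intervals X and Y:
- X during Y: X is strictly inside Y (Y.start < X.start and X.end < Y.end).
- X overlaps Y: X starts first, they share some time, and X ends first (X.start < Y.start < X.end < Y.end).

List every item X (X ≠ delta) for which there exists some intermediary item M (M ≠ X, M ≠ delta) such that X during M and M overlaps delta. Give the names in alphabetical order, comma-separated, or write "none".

Target delta = [192, 270].
Intermediaries M with M overlaps delta: alpha.
Via alpha — items with X during alpha: gamma.
Union: gamma.

gamma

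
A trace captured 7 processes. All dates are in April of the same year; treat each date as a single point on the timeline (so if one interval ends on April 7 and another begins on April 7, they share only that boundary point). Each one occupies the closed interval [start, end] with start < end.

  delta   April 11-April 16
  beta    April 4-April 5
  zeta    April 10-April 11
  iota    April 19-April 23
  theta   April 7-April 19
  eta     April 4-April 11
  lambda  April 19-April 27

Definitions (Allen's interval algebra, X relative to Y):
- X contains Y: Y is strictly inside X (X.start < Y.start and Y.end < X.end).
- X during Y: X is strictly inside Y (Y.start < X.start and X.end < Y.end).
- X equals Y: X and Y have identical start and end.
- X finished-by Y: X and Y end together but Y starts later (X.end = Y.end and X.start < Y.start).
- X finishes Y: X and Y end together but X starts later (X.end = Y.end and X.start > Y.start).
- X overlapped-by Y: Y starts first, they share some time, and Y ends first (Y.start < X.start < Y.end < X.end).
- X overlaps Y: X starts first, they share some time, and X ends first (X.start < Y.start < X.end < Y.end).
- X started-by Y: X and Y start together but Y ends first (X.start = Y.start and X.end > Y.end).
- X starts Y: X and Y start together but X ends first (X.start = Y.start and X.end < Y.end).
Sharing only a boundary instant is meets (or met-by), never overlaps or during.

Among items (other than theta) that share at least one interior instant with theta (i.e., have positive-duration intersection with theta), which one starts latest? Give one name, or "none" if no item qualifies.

Target theta = [April 7, April 19].
beta [April 4, April 5] → before → excluded.
delta [April 11, April 16] → during → candidate.
eta [April 4, April 11] → overlaps → candidate.
iota [April 19, April 23] → met-by → excluded.
lambda [April 19, April 27] → met-by → excluded.
zeta [April 10, April 11] → during → candidate.
Among candidates, latest start is April 11 → delta.

delta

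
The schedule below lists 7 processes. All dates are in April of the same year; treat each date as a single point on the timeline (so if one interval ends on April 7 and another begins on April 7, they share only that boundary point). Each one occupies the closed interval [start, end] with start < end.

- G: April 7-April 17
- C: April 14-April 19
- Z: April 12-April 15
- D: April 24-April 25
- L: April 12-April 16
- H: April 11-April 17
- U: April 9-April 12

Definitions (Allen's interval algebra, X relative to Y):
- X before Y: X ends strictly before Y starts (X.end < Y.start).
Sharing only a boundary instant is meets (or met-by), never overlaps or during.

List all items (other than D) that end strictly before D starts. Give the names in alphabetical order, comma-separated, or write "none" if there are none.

Target D = [April 24, April 25].
C [April 14, April 19] → before → yes.
G [April 7, April 17] → before → yes.
H [April 11, April 17] → before → yes.
L [April 12, April 16] → before → yes.
U [April 9, April 12] → before → yes.
Z [April 12, April 15] → before → yes.
Result: C, G, H, L, U, Z.

C, G, H, L, U, Z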